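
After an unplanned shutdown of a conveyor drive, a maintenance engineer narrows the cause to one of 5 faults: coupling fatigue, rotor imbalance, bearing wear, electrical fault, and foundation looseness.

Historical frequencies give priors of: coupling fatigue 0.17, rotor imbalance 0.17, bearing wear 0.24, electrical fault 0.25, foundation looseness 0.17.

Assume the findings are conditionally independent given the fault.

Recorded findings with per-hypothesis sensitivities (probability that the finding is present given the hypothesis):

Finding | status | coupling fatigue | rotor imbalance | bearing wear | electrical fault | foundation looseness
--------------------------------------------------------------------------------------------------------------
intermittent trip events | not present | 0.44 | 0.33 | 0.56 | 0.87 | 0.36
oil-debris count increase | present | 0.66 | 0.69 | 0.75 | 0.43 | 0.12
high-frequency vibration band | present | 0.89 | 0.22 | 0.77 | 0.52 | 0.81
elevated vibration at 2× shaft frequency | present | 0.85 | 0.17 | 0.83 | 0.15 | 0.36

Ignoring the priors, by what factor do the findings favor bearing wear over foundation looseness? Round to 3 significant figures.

9.42

The Bayes factor is the ratio of the joint likelihoods of the evidence pattern under the two hypotheses (using 1 − P(present | H) for each absent finding).
  bearing wear: (1 − 0.56) × 0.75 × 0.77 × 0.83 = 0.2109
  foundation looseness: (1 − 0.36) × 0.12 × 0.81 × 0.36 = 0.022395
Bayes factor = 0.2109 / 0.022395 ≈ 9.42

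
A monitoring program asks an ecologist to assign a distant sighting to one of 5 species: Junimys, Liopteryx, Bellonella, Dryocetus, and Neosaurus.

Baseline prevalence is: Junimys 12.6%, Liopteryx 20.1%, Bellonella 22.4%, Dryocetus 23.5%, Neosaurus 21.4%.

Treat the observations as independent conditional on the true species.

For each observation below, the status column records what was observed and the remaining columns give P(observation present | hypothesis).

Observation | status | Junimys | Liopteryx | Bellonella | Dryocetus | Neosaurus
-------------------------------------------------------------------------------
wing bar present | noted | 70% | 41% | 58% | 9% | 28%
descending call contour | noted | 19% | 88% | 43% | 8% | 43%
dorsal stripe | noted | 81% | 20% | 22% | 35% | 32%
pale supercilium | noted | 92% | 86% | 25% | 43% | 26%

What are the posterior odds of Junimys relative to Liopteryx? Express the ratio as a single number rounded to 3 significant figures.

Unnormalized posterior weight (prior times the observation likelihoods) for each of the two hypotheses:
  Junimys: 0.126 × 0.70 × 0.19 × 0.81 × 0.92 = 0.012488
  Liopteryx: 0.201 × 0.41 × 0.88 × 0.20 × 0.86 = 0.012474
Posterior odds = 0.012488 / 0.012474 ≈ 1.00.

1.00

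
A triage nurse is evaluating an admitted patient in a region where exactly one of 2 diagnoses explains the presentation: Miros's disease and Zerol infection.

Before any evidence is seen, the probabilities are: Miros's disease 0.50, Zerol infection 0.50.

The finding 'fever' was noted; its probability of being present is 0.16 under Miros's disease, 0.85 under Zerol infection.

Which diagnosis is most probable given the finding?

For each hypothesis, the unnormalized posterior weight is prior × likelihood:
  Miros's disease: 0.50 × 0.16 = 0.08
  Zerol infection: 0.50 × 0.85 = 0.425
Normalizing constant Z = 0.08 + 0.425 = 0.505.
P(Miros's disease | evidence) ≈ 0.08 / 0.505 ≈ 0.158
P(Zerol infection | evidence) ≈ 0.425 / 0.505 ≈ 0.842
The largest is 0.842, so Zerol infection is most probable.

Zerol infection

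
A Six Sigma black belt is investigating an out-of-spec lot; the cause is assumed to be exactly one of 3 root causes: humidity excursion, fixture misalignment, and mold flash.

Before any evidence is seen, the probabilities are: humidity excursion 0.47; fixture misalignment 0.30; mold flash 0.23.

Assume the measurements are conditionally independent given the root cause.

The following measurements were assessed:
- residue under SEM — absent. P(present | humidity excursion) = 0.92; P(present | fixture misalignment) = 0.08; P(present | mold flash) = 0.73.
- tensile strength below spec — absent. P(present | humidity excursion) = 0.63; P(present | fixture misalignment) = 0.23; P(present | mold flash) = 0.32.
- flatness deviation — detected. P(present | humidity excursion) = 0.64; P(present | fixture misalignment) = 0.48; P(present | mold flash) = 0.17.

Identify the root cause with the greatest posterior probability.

fixture misalignment

Multiply each prior by the joint likelihood of the measurement pattern (using 1 − P(present | H) for each absent measurement):
  humidity excursion: 0.47 × (1 − 0.92) × (1 − 0.63) × 0.64 = 0.0089037
  fixture misalignment: 0.30 × (1 − 0.08) × (1 − 0.23) × 0.48 = 0.10201
  mold flash: 0.23 × (1 − 0.73) × (1 − 0.32) × 0.17 = 0.0071788
Normalizing constant Z = 0.0089037 + 0.10201 + 0.0071788 = 0.11809.
P(humidity excursion | evidence) ≈ 0.0089037 / 0.11809 ≈ 0.075
P(fixture misalignment | evidence) ≈ 0.10201 / 0.11809 ≈ 0.864
P(mold flash | evidence) ≈ 0.0071788 / 0.11809 ≈ 0.061
The largest is 0.864, so fixture misalignment is most probable.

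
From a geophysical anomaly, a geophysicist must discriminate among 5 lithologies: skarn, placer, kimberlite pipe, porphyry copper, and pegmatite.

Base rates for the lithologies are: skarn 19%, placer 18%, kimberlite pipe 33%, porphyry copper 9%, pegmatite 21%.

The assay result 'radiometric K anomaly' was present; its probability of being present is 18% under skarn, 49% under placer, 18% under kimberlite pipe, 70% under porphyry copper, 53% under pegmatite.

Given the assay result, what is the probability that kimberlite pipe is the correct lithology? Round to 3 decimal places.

0.167

By Bayes' rule, the unnormalized weight for each hypothesis is prior × likelihood:
  skarn: 0.19 × 0.18 = 0.0342
  placer: 0.18 × 0.49 = 0.0882
  kimberlite pipe: 0.33 × 0.18 = 0.0594
  porphyry copper: 0.09 × 0.70 = 0.063
  pegmatite: 0.21 × 0.53 = 0.1113
Marginal likelihood of the evidence = 0.3561.
P(kimberlite pipe | evidence) = 0.0594 / 0.3561 ≈ 0.167.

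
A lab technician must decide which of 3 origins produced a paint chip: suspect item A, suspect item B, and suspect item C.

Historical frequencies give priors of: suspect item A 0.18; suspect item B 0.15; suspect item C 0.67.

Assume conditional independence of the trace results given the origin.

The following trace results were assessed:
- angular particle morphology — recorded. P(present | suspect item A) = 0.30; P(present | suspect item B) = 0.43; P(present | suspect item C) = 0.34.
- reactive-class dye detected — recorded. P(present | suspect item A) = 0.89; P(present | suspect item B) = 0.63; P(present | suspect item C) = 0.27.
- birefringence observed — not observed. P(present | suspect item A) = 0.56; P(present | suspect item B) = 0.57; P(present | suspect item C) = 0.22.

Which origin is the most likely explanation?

suspect item C

By Bayes' rule with conditional independence, the unnormalized weight for each hypothesis is prior × ∏ likelihoods (using 1 − P(present | H) for each absent trace result):
  suspect item A: 0.18 × 0.30 × 0.89 × (1 − 0.56) = 0.021146
  suspect item B: 0.15 × 0.43 × 0.63 × (1 − 0.57) = 0.017473
  suspect item C: 0.67 × 0.34 × 0.27 × (1 − 0.22) = 0.047975
Marginal likelihood of the evidence = 0.086594.
P(suspect item A | evidence) ≈ 0.021146 / 0.086594 ≈ 0.244
P(suspect item B | evidence) ≈ 0.017473 / 0.086594 ≈ 0.202
P(suspect item C | evidence) ≈ 0.047975 / 0.086594 ≈ 0.554
The largest is 0.554, so suspect item C is most probable.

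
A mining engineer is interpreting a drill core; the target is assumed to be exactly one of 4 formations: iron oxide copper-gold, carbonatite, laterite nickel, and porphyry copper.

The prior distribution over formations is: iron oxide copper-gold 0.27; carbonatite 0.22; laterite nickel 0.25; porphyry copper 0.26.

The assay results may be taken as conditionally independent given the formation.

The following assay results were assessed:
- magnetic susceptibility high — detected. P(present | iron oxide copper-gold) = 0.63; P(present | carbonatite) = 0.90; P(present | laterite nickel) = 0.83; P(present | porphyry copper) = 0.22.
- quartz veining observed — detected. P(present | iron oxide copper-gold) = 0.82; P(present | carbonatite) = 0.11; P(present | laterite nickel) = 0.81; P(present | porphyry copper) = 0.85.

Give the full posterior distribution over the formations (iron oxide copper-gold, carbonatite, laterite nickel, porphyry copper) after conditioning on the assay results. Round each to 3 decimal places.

0.369, 0.058, 0.445, 0.129

Multiply each prior by the joint likelihood of the assay result pattern:
  iron oxide copper-gold: 0.27 × 0.63 × 0.82 = 0.13948
  carbonatite: 0.22 × 0.90 × 0.11 = 0.02178
  laterite nickel: 0.25 × 0.83 × 0.81 = 0.16808
  porphyry copper: 0.26 × 0.22 × 0.85 = 0.04862
Normalizing constant Z = 0.13948 + 0.02178 + 0.16808 + 0.04862 = 0.37796.
P(iron oxide copper-gold | evidence) = 0.13948 / 0.37796 ≈ 0.369
P(carbonatite | evidence) = 0.02178 / 0.37796 ≈ 0.058
P(laterite nickel | evidence) = 0.16808 / 0.37796 ≈ 0.445
P(porphyry copper | evidence) = 0.04862 / 0.37796 ≈ 0.129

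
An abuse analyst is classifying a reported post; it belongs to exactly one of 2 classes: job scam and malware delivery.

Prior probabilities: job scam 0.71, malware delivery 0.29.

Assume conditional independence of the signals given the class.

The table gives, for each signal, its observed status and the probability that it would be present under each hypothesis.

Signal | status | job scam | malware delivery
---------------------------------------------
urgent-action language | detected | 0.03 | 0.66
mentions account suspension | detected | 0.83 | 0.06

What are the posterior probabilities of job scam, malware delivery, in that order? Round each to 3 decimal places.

By Bayes' rule with conditional independence, the unnormalized weight for each hypothesis is prior × ∏ likelihoods:
  job scam: 0.71 × 0.03 × 0.83 = 0.017679
  malware delivery: 0.29 × 0.66 × 0.06 = 0.011484
Marginal likelihood of the evidence = 0.029163.
P(job scam | evidence) = 0.017679 / 0.029163 ≈ 0.606
P(malware delivery | evidence) = 0.011484 / 0.029163 ≈ 0.394

0.606, 0.394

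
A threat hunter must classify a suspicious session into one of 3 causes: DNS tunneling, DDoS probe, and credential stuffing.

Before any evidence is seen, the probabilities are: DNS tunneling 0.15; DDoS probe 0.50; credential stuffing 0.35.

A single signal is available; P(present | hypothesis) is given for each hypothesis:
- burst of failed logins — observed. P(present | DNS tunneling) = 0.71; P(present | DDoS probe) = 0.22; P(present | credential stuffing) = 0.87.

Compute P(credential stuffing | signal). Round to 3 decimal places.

By Bayes' rule, the unnormalized weight for each hypothesis is prior × likelihood:
  DNS tunneling: 0.15 × 0.71 = 0.1065
  DDoS probe: 0.50 × 0.22 = 0.11
  credential stuffing: 0.35 × 0.87 = 0.3045
The unnormalized weights sum to 0.521.
P(credential stuffing | evidence) = 0.3045 / 0.521 ≈ 0.584.

0.584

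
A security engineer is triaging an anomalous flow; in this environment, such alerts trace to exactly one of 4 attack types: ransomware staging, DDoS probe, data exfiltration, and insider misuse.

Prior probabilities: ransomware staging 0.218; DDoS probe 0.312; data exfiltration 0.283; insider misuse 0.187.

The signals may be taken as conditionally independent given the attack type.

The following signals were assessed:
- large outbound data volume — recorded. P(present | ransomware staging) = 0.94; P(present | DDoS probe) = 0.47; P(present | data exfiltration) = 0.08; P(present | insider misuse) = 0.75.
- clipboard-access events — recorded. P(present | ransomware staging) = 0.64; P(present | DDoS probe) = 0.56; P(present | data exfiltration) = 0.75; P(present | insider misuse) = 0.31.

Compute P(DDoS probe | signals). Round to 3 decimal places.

0.300

Multiply each prior by the joint likelihood of the signal pattern:
  ransomware staging: 0.218 × 0.94 × 0.64 = 0.13115
  DDoS probe: 0.312 × 0.47 × 0.56 = 0.082118
  data exfiltration: 0.283 × 0.08 × 0.75 = 0.01698
  insider misuse: 0.187 × 0.75 × 0.31 = 0.043477
The unnormalized weights sum to 0.27372.
P(DDoS probe | evidence) = 0.082118 / 0.27372 ≈ 0.300.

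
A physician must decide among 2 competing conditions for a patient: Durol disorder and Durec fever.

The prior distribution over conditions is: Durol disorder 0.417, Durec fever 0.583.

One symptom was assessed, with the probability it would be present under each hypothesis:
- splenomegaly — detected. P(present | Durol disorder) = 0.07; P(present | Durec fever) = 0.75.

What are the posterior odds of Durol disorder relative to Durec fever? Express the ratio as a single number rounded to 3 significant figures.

Posterior odds equal prior odds times the likelihood ratio; only the two competing hypotheses matter.
  Durol disorder: 0.417 × 0.07 = 0.02919
  Durec fever: 0.583 × 0.75 = 0.43725
Odds(Durol disorder : Durec fever) = 0.02919 / 0.43725 ≈ 0.0668.

0.0668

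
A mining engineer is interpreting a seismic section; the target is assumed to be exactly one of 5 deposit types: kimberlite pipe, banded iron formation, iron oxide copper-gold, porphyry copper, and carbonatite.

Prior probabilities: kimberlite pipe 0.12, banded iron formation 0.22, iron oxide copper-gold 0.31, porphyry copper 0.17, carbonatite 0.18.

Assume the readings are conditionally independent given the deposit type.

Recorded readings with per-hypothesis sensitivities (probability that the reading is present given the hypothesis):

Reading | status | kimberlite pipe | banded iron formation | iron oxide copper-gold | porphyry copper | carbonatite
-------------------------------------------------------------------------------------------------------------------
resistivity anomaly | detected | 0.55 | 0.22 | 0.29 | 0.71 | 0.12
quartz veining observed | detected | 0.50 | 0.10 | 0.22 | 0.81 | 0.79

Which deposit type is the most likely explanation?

porphyry copper

For each hypothesis, the unnormalized posterior weight is prior × product of the reading likelihoods:
  kimberlite pipe: 0.12 × 0.55 × 0.50 = 0.033
  banded iron formation: 0.22 × 0.22 × 0.10 = 0.00484
  iron oxide copper-gold: 0.31 × 0.29 × 0.22 = 0.019778
  porphyry copper: 0.17 × 0.71 × 0.81 = 0.097767
  carbonatite: 0.18 × 0.12 × 0.79 = 0.017064
Normalizing constant Z = 0.033 + 0.00484 + 0.019778 + 0.097767 + 0.017064 = 0.17245.
P(kimberlite pipe | evidence) ≈ 0.033 / 0.17245 ≈ 0.191
P(banded iron formation | evidence) ≈ 0.00484 / 0.17245 ≈ 0.028
P(iron oxide copper-gold | evidence) ≈ 0.019778 / 0.17245 ≈ 0.115
P(porphyry copper | evidence) ≈ 0.097767 / 0.17245 ≈ 0.567
P(carbonatite | evidence) ≈ 0.017064 / 0.17245 ≈ 0.099
The largest is 0.567, so porphyry copper is most probable.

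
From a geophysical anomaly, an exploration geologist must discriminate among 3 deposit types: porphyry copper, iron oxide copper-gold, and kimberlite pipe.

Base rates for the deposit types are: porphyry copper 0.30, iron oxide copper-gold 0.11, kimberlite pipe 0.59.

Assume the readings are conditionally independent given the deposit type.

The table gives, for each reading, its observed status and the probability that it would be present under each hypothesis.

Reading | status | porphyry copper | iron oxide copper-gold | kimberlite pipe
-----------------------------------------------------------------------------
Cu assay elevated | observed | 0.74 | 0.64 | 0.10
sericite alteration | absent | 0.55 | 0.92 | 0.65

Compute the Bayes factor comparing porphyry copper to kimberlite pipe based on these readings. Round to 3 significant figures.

9.51

Joint likelihood of the reading pattern under each hypothesis (using 1 − P(present | H) for each absent reading):
  porphyry copper: 0.74 × (1 − 0.55) = 0.333
  kimberlite pipe: 0.10 × (1 − 0.65) = 0.035
Bayes factor = 0.333 / 0.035 ≈ 9.51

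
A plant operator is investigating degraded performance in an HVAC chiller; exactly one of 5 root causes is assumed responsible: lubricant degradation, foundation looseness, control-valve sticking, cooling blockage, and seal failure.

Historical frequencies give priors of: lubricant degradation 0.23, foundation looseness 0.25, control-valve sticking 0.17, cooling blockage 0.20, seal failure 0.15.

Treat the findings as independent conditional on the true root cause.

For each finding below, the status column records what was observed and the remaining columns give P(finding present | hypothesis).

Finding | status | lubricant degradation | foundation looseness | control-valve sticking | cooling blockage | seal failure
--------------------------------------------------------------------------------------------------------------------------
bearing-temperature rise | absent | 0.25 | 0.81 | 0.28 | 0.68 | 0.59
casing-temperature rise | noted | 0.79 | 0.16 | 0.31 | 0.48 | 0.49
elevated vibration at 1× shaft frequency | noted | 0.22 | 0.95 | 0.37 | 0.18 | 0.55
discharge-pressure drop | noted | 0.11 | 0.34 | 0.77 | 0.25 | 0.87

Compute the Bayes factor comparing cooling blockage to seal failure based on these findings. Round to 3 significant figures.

0.0719

Joint likelihood of the evidence pattern under each hypothesis (using 1 − P(present | H) for each absent finding):
  cooling blockage: (1 − 0.68) × 0.48 × 0.18 × 0.25 = 0.006912
  seal failure: (1 − 0.59) × 0.49 × 0.55 × 0.87 = 0.096131
Bayes factor = 0.006912 / 0.096131 ≈ 0.0719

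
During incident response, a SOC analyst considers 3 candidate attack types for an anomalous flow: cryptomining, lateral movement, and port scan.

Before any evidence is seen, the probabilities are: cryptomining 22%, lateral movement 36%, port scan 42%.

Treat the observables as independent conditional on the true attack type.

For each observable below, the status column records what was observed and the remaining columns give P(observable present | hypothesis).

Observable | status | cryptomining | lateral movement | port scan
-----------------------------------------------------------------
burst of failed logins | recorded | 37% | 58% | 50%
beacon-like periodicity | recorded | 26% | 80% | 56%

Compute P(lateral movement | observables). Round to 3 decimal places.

0.546

By Bayes' rule with conditional independence, the unnormalized weight for each hypothesis is prior × ∏ likelihoods:
  cryptomining: 0.22 × 0.37 × 0.26 = 0.021164
  lateral movement: 0.36 × 0.58 × 0.80 = 0.16704
  port scan: 0.42 × 0.50 × 0.56 = 0.1176
The unnormalized weights sum to 0.3058.
P(lateral movement | evidence) = 0.16704 / 0.3058 ≈ 0.546.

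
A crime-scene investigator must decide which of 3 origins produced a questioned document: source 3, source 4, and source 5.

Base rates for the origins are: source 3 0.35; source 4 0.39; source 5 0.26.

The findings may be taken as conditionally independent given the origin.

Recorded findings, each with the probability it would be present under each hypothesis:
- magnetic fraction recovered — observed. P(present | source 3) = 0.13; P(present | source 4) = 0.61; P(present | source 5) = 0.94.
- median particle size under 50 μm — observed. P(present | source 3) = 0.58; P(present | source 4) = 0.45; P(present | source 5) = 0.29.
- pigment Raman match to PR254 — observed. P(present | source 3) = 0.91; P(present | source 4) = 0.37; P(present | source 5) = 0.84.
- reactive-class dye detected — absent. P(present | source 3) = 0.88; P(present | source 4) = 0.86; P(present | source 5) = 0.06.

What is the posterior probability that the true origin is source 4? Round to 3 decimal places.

By Bayes' rule with conditional independence, the unnormalized weight for each hypothesis is prior × ∏ likelihoods (using 1 − P(present | H) for each absent finding):
  source 3: 0.35 × 0.13 × 0.58 × 0.91 × (1 − 0.88) = 0.0028818
  source 4: 0.39 × 0.61 × 0.45 × 0.37 × (1 − 0.86) = 0.0055454
  source 5: 0.26 × 0.94 × 0.29 × 0.84 × (1 − 0.06) = 0.055964
The unnormalized weights sum to 0.064391.
P(source 4 | evidence) = 0.0055454 / 0.064391 ≈ 0.086.

0.086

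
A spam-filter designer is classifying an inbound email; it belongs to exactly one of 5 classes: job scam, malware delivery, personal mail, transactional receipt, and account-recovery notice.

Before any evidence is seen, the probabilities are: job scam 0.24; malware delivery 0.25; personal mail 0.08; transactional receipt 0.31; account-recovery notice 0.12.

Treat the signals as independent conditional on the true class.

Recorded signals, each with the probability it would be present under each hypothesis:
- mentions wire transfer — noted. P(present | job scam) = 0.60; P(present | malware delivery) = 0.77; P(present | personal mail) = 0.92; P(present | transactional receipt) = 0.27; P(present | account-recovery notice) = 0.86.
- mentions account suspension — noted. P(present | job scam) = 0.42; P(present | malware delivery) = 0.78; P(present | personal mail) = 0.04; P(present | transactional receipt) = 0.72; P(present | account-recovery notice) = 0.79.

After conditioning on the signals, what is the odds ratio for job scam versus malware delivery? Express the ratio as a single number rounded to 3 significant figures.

Posterior odds equal prior odds times the likelihood ratio; only the two competing hypotheses matter.
  job scam: 0.24 × 0.60 × 0.42 = 0.06048
  malware delivery: 0.25 × 0.77 × 0.78 = 0.15015
Odds(job scam : malware delivery) = 0.06048 / 0.15015 ≈ 0.403.

0.403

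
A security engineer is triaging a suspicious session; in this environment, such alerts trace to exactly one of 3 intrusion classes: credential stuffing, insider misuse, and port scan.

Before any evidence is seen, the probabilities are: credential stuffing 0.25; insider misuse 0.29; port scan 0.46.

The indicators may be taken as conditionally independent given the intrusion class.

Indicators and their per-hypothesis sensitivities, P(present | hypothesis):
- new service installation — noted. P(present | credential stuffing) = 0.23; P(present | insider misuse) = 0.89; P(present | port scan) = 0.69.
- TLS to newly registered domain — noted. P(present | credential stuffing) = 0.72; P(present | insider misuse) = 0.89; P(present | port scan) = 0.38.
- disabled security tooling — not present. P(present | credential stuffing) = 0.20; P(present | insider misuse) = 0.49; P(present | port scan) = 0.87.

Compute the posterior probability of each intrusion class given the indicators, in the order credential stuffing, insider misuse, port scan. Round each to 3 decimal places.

For each hypothesis, the unnormalized posterior weight is prior × product of the indicator likelihoods (using 1 − P(present | H) for each absent indicator):
  credential stuffing: 0.25 × 0.23 × 0.72 × (1 − 0.20) = 0.03312
  insider misuse: 0.29 × 0.89 × 0.89 × (1 − 0.49) = 0.11715
  port scan: 0.46 × 0.69 × 0.38 × (1 − 0.87) = 0.01568
Normalizing constant Z = 0.03312 + 0.11715 + 0.01568 = 0.16595.
P(credential stuffing | evidence) = 0.03312 / 0.16595 ≈ 0.200
P(insider misuse | evidence) = 0.11715 / 0.16595 ≈ 0.706
P(port scan | evidence) = 0.01568 / 0.16595 ≈ 0.094

0.200, 0.706, 0.094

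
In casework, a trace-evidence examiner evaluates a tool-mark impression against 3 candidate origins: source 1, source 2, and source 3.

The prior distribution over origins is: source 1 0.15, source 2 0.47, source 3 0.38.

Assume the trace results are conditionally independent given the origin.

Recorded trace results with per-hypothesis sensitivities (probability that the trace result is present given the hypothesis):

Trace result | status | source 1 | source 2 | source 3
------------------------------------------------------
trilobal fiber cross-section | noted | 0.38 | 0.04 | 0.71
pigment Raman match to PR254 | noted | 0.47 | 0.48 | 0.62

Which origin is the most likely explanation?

By Bayes' rule with conditional independence, the unnormalized weight for each hypothesis is prior × ∏ likelihoods:
  source 1: 0.15 × 0.38 × 0.47 = 0.02679
  source 2: 0.47 × 0.04 × 0.48 = 0.009024
  source 3: 0.38 × 0.71 × 0.62 = 0.16728
The unnormalized weights sum to 0.20309.
P(source 1 | evidence) ≈ 0.02679 / 0.20309 ≈ 0.132
P(source 2 | evidence) ≈ 0.009024 / 0.20309 ≈ 0.044
P(source 3 | evidence) ≈ 0.16728 / 0.20309 ≈ 0.824
The largest is 0.824, so source 3 is most probable.

source 3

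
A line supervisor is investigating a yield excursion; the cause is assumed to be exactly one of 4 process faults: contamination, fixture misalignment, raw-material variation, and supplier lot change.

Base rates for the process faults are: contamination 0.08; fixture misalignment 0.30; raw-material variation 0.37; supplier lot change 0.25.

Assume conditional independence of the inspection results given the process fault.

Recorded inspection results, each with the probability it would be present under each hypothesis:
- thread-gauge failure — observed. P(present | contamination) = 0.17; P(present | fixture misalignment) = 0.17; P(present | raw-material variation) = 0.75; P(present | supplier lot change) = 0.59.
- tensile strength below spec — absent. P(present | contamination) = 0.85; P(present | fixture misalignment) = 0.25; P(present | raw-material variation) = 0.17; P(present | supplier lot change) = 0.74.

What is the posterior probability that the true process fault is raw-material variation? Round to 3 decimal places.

0.745

By Bayes' rule with conditional independence, the unnormalized weight for each hypothesis is prior × ∏ likelihoods (using 1 − P(present | H) for each absent inspection result):
  contamination: 0.08 × 0.17 × (1 − 0.85) = 0.00204
  fixture misalignment: 0.30 × 0.17 × (1 − 0.25) = 0.03825
  raw-material variation: 0.37 × 0.75 × (1 − 0.17) = 0.23032
  supplier lot change: 0.25 × 0.59 × (1 − 0.74) = 0.03835
Normalizing constant Z = 0.00204 + 0.03825 + 0.23032 + 0.03835 = 0.30896.
P(raw-material variation | evidence) = 0.23032 / 0.30896 ≈ 0.745.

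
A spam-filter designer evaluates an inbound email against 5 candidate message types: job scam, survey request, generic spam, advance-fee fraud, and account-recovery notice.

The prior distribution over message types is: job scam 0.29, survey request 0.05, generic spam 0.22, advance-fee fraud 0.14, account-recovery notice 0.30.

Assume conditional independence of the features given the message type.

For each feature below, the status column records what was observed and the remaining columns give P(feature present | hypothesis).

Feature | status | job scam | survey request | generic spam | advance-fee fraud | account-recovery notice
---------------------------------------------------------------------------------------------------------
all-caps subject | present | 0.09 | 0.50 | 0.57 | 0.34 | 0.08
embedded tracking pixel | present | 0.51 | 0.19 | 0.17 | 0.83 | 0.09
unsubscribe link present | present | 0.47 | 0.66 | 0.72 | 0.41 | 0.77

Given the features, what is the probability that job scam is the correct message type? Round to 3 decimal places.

0.147

Multiply each prior by the joint likelihood of the feature pattern:
  job scam: 0.29 × 0.09 × 0.51 × 0.47 = 0.0062562
  survey request: 0.05 × 0.50 × 0.19 × 0.66 = 0.003135
  generic spam: 0.22 × 0.57 × 0.17 × 0.72 = 0.015349
  advance-fee fraud: 0.14 × 0.34 × 0.83 × 0.41 = 0.016198
  account-recovery notice: 0.30 × 0.08 × 0.09 × 0.77 = 0.0016632
The unnormalized weights sum to 0.042602.
P(job scam | evidence) = 0.0062562 / 0.042602 ≈ 0.147.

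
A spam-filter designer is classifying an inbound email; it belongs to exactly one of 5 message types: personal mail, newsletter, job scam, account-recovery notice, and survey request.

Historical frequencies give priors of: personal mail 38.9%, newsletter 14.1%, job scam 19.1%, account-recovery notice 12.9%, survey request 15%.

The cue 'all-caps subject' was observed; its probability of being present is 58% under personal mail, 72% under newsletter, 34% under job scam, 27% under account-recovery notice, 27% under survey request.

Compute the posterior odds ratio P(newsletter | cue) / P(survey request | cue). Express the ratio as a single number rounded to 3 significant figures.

2.51

Posterior odds equal prior odds times the likelihood ratio; only the two competing hypotheses matter.
  newsletter: 0.141 × 0.72 = 0.10152
  survey request: 0.150 × 0.27 = 0.0405
Posterior odds = 0.10152 / 0.0405 ≈ 2.51.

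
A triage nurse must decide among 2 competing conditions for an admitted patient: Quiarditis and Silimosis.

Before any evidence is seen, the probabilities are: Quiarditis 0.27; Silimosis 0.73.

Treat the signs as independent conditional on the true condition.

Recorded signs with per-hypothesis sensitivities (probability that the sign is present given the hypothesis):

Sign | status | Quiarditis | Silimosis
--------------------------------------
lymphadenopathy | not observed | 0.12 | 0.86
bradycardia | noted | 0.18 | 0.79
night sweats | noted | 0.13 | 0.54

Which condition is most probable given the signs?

Silimosis

By Bayes' rule with conditional independence, the unnormalized weight for each hypothesis is prior × ∏ likelihoods (using 1 − P(present | H) for each absent sign):
  Quiarditis: 0.27 × (1 − 0.12) × 0.18 × 0.13 = 0.0055598
  Silimosis: 0.73 × (1 − 0.86) × 0.79 × 0.54 = 0.043599
Marginal likelihood of the evidence = 0.049158.
P(Quiarditis | evidence) ≈ 0.0055598 / 0.049158 ≈ 0.113
P(Silimosis | evidence) ≈ 0.043599 / 0.049158 ≈ 0.887
The largest is 0.887, so Silimosis is most probable.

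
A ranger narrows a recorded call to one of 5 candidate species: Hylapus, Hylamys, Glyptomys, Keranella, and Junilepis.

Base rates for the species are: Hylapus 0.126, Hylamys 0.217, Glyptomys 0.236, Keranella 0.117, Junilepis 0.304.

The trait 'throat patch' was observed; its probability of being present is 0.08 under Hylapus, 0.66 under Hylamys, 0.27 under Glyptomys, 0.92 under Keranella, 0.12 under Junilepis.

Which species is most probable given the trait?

For each hypothesis, the unnormalized posterior weight is prior × likelihood:
  Hylapus: 0.126 × 0.08 = 0.01008
  Hylamys: 0.217 × 0.66 = 0.14322
  Glyptomys: 0.236 × 0.27 = 0.06372
  Keranella: 0.117 × 0.92 = 0.10764
  Junilepis: 0.304 × 0.12 = 0.03648
The unnormalized weights sum to 0.36114.
P(Hylapus | evidence) ≈ 0.01008 / 0.36114 ≈ 0.028
P(Hylamys | evidence) ≈ 0.14322 / 0.36114 ≈ 0.397
P(Glyptomys | evidence) ≈ 0.06372 / 0.36114 ≈ 0.176
P(Keranella | evidence) ≈ 0.10764 / 0.36114 ≈ 0.298
P(Junilepis | evidence) ≈ 0.03648 / 0.36114 ≈ 0.101
The largest is 0.397, so Hylamys is most probable.

Hylamys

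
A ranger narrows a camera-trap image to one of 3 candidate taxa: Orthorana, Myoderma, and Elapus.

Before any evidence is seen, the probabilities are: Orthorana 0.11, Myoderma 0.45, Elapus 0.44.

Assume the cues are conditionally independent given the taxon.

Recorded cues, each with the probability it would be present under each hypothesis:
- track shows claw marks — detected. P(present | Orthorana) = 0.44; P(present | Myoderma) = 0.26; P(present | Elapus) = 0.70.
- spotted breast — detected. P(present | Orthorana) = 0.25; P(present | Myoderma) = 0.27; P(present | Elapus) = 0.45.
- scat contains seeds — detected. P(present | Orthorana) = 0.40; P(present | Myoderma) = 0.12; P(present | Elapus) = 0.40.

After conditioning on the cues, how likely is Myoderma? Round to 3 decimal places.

0.059

For each hypothesis, the unnormalized posterior weight is prior × product of the cue likelihoods:
  Orthorana: 0.11 × 0.44 × 0.25 × 0.40 = 0.00484
  Myoderma: 0.45 × 0.26 × 0.27 × 0.12 = 0.0037908
  Elapus: 0.44 × 0.70 × 0.45 × 0.40 = 0.05544
Marginal likelihood of the evidence = 0.064071.
P(Myoderma | evidence) = 0.0037908 / 0.064071 ≈ 0.059.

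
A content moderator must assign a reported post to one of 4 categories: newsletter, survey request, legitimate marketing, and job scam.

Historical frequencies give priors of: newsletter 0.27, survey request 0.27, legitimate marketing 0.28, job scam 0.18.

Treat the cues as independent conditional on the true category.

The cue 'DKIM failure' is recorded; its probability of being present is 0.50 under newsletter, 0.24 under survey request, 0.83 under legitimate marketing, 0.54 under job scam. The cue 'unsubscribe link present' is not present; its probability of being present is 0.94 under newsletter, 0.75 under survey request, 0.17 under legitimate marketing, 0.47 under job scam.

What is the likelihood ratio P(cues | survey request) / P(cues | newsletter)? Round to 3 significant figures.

The Bayes factor is the ratio of the joint likelihoods of the cue pattern under the two hypotheses (using 1 − P(present | H) for each absent cue).
  survey request: 0.24 × (1 − 0.75) = 0.06
  newsletter: 0.50 × (1 − 0.94) = 0.03
Bayes factor = 0.06 / 0.03 ≈ 2.00

2.00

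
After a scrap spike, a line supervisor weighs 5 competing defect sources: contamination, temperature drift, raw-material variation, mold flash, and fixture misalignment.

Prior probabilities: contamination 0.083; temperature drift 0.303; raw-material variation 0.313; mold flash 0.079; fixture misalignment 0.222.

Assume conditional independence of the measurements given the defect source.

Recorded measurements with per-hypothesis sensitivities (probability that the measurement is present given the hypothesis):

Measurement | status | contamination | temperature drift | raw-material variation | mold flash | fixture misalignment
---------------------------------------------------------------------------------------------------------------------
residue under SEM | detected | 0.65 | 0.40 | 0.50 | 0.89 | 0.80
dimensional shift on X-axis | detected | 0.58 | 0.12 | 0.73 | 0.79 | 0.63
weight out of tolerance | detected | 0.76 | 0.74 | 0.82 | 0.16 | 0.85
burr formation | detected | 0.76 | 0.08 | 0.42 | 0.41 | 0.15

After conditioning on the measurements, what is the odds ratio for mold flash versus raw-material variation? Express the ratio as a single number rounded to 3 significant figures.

Posterior odds equal prior odds times the likelihood ratio; only the two competing hypotheses matter.
  mold flash: 0.079 × 0.89 × 0.79 × 0.16 × 0.41 = 0.0036437
  raw-material variation: 0.313 × 0.50 × 0.73 × 0.82 × 0.42 = 0.039346
Odds(mold flash : raw-material variation) = 0.0036437 / 0.039346 ≈ 0.0926.

0.0926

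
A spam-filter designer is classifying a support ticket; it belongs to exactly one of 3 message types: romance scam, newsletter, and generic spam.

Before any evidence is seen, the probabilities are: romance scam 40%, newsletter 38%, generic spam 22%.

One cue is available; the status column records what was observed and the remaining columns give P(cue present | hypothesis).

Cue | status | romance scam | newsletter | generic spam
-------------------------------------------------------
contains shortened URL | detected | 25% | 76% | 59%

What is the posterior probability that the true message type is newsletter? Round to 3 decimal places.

For each hypothesis, the unnormalized posterior weight is prior × likelihood:
  romance scam: 0.40 × 0.25 = 0.1
  newsletter: 0.38 × 0.76 = 0.2888
  generic spam: 0.22 × 0.59 = 0.1298
Normalizing constant Z = 0.1 + 0.2888 + 0.1298 = 0.5186.
P(newsletter | evidence) = 0.2888 / 0.5186 ≈ 0.557.

0.557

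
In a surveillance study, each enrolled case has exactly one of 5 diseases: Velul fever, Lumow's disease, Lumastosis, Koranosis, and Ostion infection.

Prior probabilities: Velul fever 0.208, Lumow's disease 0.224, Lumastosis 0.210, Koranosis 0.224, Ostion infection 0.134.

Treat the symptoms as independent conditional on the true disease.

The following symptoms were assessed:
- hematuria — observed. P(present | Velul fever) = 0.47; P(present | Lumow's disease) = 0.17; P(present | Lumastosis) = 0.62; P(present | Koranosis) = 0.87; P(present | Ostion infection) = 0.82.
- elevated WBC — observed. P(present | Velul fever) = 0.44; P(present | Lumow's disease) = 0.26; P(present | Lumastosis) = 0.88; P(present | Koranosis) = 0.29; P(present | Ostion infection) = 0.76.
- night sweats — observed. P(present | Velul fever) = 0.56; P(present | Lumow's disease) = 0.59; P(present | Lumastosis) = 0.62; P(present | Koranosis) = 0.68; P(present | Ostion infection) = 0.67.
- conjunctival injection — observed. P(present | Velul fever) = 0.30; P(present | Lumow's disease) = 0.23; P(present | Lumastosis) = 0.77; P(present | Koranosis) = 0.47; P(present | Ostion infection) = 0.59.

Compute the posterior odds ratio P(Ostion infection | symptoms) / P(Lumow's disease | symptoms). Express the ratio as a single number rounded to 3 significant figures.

24.6

The normalizing constant cancels in an odds ratio, so compute prior × likelihood for the two hypotheses only:
  Ostion infection: 0.134 × 0.82 × 0.76 × 0.67 × 0.59 = 0.033011
  Lumow's disease: 0.224 × 0.17 × 0.26 × 0.59 × 0.23 = 0.0013435
Posterior odds = 0.033011 / 0.0013435 ≈ 24.6.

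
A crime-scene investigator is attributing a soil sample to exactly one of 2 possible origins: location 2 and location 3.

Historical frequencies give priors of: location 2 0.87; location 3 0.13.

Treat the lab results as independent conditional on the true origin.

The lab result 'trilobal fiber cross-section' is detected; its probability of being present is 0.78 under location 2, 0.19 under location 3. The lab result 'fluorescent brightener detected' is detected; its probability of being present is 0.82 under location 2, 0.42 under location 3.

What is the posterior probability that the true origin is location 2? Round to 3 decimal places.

0.982

Multiply each prior by the joint likelihood of the lab result pattern:
  location 2: 0.87 × 0.78 × 0.82 = 0.55645
  location 3: 0.13 × 0.19 × 0.42 = 0.010374
Marginal likelihood of the evidence = 0.56683.
P(location 2 | evidence) = 0.55645 / 0.56683 ≈ 0.982.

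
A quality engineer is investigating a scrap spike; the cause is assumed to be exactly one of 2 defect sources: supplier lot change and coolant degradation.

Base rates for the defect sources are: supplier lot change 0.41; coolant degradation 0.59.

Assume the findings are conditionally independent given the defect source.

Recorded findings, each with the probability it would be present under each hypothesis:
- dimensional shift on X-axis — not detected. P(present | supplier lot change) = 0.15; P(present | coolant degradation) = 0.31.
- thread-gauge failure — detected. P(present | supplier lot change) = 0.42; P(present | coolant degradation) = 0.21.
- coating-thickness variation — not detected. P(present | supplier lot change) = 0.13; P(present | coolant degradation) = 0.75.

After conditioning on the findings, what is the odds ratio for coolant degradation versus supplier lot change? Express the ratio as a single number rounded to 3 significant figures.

0.168

Posterior odds equal prior odds times the likelihood ratio; only the two competing hypotheses matter (using 1 − P(present | H) for each absent finding).
  coolant degradation: 0.59 × (1 − 0.31) × 0.21 × (1 − 0.75) = 0.021373
  supplier lot change: 0.41 × (1 − 0.15) × 0.42 × (1 − 0.13) = 0.12734
Odds(coolant degradation : supplier lot change) = 0.021373 / 0.12734 ≈ 0.168.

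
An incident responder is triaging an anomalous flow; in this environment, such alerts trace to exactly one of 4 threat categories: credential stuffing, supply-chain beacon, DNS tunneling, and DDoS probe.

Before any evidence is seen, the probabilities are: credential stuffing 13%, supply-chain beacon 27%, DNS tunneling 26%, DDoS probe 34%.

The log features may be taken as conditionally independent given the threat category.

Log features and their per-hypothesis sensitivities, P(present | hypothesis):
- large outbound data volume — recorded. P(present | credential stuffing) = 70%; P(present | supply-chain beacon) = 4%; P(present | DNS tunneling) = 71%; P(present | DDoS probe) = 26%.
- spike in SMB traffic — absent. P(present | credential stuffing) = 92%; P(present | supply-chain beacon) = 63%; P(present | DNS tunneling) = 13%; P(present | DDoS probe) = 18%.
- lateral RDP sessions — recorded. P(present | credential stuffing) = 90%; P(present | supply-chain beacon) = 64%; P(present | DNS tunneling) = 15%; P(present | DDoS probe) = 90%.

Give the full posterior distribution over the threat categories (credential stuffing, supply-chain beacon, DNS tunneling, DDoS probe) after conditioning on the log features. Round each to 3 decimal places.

Multiply each prior by the joint likelihood of the log feature pattern (using 1 − P(present | H) for each absent log feature):
  credential stuffing: 0.13 × 0.70 × (1 − 0.92) × 0.90 = 0.006552
  supply-chain beacon: 0.27 × 0.04 × (1 − 0.63) × 0.64 = 0.0025574
  DNS tunneling: 0.26 × 0.71 × (1 − 0.13) × 0.15 = 0.02409
  DDoS probe: 0.34 × 0.26 × (1 − 0.18) × 0.90 = 0.065239
Normalizing constant Z = 0.006552 + 0.0025574 + 0.02409 + 0.065239 = 0.098439.
P(credential stuffing | evidence) = 0.006552 / 0.098439 ≈ 0.067
P(supply-chain beacon | evidence) = 0.0025574 / 0.098439 ≈ 0.026
P(DNS tunneling | evidence) = 0.02409 / 0.098439 ≈ 0.245
P(DDoS probe | evidence) = 0.065239 / 0.098439 ≈ 0.663

0.067, 0.026, 0.245, 0.663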